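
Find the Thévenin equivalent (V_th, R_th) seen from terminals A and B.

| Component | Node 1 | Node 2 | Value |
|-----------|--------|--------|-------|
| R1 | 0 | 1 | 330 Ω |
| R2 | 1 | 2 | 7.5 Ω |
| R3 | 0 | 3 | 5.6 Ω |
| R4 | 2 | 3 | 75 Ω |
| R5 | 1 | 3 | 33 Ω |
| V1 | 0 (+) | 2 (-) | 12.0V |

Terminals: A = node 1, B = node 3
Step 1 — V_th is the open-circuit voltage V_A - V_B (nothing connected across the terminals).
Nodal analysis, taking node 2 as the 0 V reference.
Source V1 fixes V_0 = 12 V.
KCL at each unknown node (sum of currents leaving = 0; resistances in Ω):
  Node 1: (V_1 - 12)/330 + (V_1 - 0)/7.5 + (V_1 - V_3)/33 = 0
  Node 3: (V_3 - 12)/5.6 + (V_3 - 0)/75 + (V_3 - V_1)/33 = 0
Collecting terms (coefficients in siemens):
  0.1667·V_1 - 0.0303·V_3 = 0.03636
  0.2222·V_3 - 0.0303·V_1 = 2.143
Determinant D = (0.1667)(0.2222) - (-0.0303)(-0.0303) = 0.03612
V_1 = [(0.03636)(0.2222) - (-0.0303)(2.143)]/D = 2.022 V
V_3 = [(0.1667)(2.143) - (0.03636)(-0.0303)]/D = 9.919 V
V_th = V_1 - V_3 = 2.022 - 9.919 = -7.898 V
Step 2 — R_th: zero the source — replace V1 by a short circuit (node 2 merges into node 0) — and find the resistance seen between A (node 1) and B (node 3).
Reduce the network between node 1 (A) and node 3 (B) by series/parallel combination:
  Rp1 = R1 ‖ R2 (parallel, both between nodes 0 and 1) = 1/(1/330 + 1/7.5) = 7.333 Ω
  Rp2 = R3 ‖ R4 (parallel, both between nodes 0 and 3) = 1/(1/5.6 + 1/75) = 5.211 Ω
  Rs1 = Rp1 + Rp2 (series, joined only at node 0) = 7.333 + 5.211 = 12.54 Ω
  Rp3 = R5 ‖ Rs1 (parallel, both between nodes 1 and 3) = 1/(1/33 + 1/12.54) = 9.089 Ω
R_th = 9.089 Ω

Final answer: V_th = -7.898 V, R_th = 9.089 Ω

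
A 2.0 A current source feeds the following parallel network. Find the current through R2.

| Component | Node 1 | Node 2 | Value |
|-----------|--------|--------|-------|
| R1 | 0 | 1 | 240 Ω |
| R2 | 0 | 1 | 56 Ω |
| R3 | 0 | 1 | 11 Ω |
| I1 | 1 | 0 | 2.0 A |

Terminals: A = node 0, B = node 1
All resistors sit directly between nodes 0 and 1, so they are in parallel and share one voltage V; the full source current 2 A splits among them.
1/R_par = 1/240 + 1/56 + 1/11 = 0.1129 S  =>  R_par = 8.855 Ω
V = I × R_par = 2 × 8.855 = 17.71 V
I_R2 = V/R2 = 17.71/56 = 0.3162 A

Final answer: 0.3162 A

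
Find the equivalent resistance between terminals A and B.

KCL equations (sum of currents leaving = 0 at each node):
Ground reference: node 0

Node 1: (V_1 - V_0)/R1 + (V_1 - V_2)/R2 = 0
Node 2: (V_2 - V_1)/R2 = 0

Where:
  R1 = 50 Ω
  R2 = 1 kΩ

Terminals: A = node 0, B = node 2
Reduce the network between node 0 (A) and node 2 (B) by series/parallel combination:
  Rs1 = R1 + R2 (series, joined only at node 1) = 50 + 1000 = 1050 Ω
R_eq = 1.05 kΩ

Final answer: 1.05 kΩ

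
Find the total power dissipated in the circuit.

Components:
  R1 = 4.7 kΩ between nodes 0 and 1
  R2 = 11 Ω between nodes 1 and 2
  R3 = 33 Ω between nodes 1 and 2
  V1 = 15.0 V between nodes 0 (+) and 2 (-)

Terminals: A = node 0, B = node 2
Nodal analysis, taking node 2 as the 0 V reference.
Source V1 fixes V_0 = 15 V.
KCL at each unknown node (sum of currents leaving = 0; resistances in Ω):
  Node 1: (V_1 - 15)/4700 + (V_1 - 0)/11 + (V_1 - 0)/33 = 0
Collecting terms: 0.1214 × V_1 = 0.003191  =>  V_1 = 0.02628 V
Power in each resistor, P = (ΔV)²/R:
  P_R1 = (15 - 0.02628)²/4700 = 0.0477 W
  P_R2 = (0.02628 - 0)²/11 = 0.0000628 W
  P_R3 = (0.02628 - 0)²/33 = 0.00002093 W
P_total = P_R1 + P_R2 + P_R3 = 0.04779 W

Final answer: 0.04779 W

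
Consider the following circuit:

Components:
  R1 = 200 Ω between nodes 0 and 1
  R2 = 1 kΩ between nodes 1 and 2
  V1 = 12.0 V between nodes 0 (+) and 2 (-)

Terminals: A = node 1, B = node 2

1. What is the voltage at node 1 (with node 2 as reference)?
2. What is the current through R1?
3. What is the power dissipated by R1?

Nodal analysis, taking node 2 as the 0 V reference.
Source V1 fixes V_0 = 12 V.
KCL at each unknown node (sum of currents leaving = 0; resistances in Ω):
  Node 1: (V_1 - 12)/200 + (V_1 - 0)/1000 = 0
Collecting terms: 0.006 × V_1 = 0.06  =>  V_1 = 10 V
Part 1:
  Read off the nodal solution: V_1 = 10 V
Part 2:
  I_R1 = (V_0 - V_1)/R1 = (12 - 10)/200 = 0.01 A
  Magnitude: I_R1 = 0.01 A
Part 3:
  I_R1 = (V_0 - V_1)/R1 = (12 - 10)/200 = 0.01 A
  P_R1 = I_R1² × R1 = (0.01)² × 200 = 0.02 W

Final answers:
1. V_1 = 10 V
2. I_R1 = 0.01 A
3. P_R1 = 0.02 W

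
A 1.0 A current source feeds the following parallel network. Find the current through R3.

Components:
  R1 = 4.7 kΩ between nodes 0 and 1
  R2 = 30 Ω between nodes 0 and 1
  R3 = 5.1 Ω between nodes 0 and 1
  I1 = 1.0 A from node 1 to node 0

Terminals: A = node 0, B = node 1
All resistors sit directly between nodes 0 and 1, so they are in parallel and share one voltage V; the full source current 1 A splits among them.
1/R_par = 1/4700 + 1/30 + 1/5.1 = 0.2296 S  =>  R_par = 4.355 Ω
V = I × R_par = 1 × 4.355 = 4.355 V
I_R3 = V/R3 = 4.355/5.1 = 0.8539 A

Final answer: 0.8539 A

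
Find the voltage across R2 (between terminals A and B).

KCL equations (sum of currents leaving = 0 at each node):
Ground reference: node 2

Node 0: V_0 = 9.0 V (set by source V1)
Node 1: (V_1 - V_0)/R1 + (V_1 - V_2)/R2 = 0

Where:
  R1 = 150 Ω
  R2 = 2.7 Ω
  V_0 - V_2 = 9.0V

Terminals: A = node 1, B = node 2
R1 and R2 are in series across V1 (node 0 → node 1 → node 2), and the output A–B is taken across R2, so this is a voltage divider.
Series current: I = V1/(R1 + R2) = 9/(150 + 2.7) = 9/152.7 = 0.05894 A
V_R2 = I × R2 = V1 × R2/(R1 + R2) = 9 × 2.7/152.7 = 0.1591 V

Final answer: 0.1591 V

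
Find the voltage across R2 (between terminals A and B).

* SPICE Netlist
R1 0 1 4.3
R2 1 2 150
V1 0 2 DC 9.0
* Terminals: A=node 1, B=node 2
R1 and R2 are in series across V1 (node 0 → node 1 → node 2), and the output A–B is taken across R2, so this is a voltage divider.
Series current: I = V1/(R1 + R2) = 9/(4.3 + 150) = 9/154.3 = 0.05833 A
V_R2 = I × R2 = V1 × R2/(R1 + R2) = 9 × 150/154.3 = 8.749 V

Final answer: 8.749 V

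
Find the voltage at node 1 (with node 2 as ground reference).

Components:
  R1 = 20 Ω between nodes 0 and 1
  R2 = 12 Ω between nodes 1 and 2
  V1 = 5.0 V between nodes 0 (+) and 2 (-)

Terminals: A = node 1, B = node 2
Nodal analysis, taking node 2 as the 0 V reference.
Source V1 fixes V_0 = 5 V.
KCL at each unknown node (sum of currents leaving = 0; resistances in Ω):
  Node 1: (V_1 - 5)/20 + (V_1 - 0)/12 = 0
Collecting terms: 0.1333 × V_1 = 0.25  =>  V_1 = 1.875 V
The requested potential is V_1 = 1.875 V.

Final answer: V_1 = 1.875 V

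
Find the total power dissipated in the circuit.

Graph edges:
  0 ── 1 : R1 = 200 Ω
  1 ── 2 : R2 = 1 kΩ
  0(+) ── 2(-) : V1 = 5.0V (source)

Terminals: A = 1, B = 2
Nodal analysis, taking node 2 as the 0 V reference.
Source V1 fixes V_0 = 5 V.
KCL at each unknown node (sum of currents leaving = 0; resistances in Ω):
  Node 1: (V_1 - 5)/200 + (V_1 - 0)/1000 = 0
Collecting terms: 0.006 × V_1 = 0.025  =>  V_1 = 4.167 V
Power in each resistor, P = (ΔV)²/R:
  P_R1 = (5 - 4.167)²/200 = 0.003472 W
  P_R2 = (4.167 - 0)²/1000 = 0.01736 W
P_total = P_R1 + P_R2 = 0.02083 W

Final answer: 0.02083 W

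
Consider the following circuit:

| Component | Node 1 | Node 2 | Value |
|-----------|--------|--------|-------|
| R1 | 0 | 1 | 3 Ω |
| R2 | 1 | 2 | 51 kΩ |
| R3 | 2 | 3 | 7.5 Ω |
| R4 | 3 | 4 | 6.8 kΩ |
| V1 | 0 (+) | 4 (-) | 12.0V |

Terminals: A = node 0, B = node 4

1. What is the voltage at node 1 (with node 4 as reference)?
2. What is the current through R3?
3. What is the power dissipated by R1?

Nodal analysis, taking node 4 as the 0 V reference.
Source V1 fixes V_0 = 12 V.
KCL at each unknown node (sum of currents leaving = 0; resistances in Ω):
  Node 1: (V_1 - 12)/3 + (V_1 - V_2)/51000 = 0
  Node 2: (V_2 - V_1)/51000 + (V_2 - V_3)/7.5 = 0
  Node 3: (V_3 - V_2)/7.5 + (V_3 - 0)/6800 = 0
Collecting terms (coefficients in siemens):
  0.3334·V_1 - 0.00001961·V_2 = 4
  0.1334·V_2 - 0.00001961·V_1 - 0.1333·V_3 = 0
  0.1335·V_3 - 0.1333·V_2 = 0
Solving these 3 simultaneous equations (Gaussian elimination) gives:
  V_1 = 12 V, V_2 = 1.413 V, V_3 = 1.412 V
Part 1:
  Read off the nodal solution: V_1 = 12 V
Part 2:
  I_R3 = (V_2 - V_3)/R3 = (1.413 - 1.412)/7.5 = 0.0002076 A
  Magnitude: I_R3 = 0.0002076 A
Part 3:
  I_R1 = (V_0 - V_1)/R1 = (12 - 12)/3 = 0.0002076 A
  P_R1 = I_R1² × R1 = (0.0002076)² × 3 = 0.0000001293 W

Final answers:
1. V_1 = 12 V
2. I_R3 = 0.0002076 A
3. P_R1 = 1.293e-07 W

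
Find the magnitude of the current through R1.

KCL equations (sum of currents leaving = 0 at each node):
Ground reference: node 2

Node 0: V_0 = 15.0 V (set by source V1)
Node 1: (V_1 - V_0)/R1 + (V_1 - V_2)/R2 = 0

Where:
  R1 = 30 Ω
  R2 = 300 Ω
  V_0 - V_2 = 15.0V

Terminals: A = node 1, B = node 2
Nodal analysis, taking node 2 as the 0 V reference.
Source V1 fixes V_0 = 15 V.
KCL at each unknown node (sum of currents leaving = 0; resistances in Ω):
  Node 1: (V_1 - 15)/30 + (V_1 - 0)/300 = 0
Collecting terms: 0.03667 × V_1 = 0.5  =>  V_1 = 13.64 V
I_R1 = (V_0 - V_1)/R1 = (15 - 13.64)/30 = 0.04545 A
|I_R1| = 0.04545 A

Final answer: |I_R1| = 0.04545 A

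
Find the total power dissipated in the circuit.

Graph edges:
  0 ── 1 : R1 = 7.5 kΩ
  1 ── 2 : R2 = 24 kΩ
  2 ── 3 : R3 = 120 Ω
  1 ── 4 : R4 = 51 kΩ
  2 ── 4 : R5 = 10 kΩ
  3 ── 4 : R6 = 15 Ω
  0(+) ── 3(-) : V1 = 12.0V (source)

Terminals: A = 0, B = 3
Nodal analysis, taking node 3 as the 0 V reference.
Source V1 fixes V_0 = 12 V.
KCL at each unknown node (sum of currents leaving = 0; resistances in Ω):
  Node 1: (V_1 - 12)/7500 + (V_1 - V_2)/24000 + (V_1 - V_4)/51000 = 0
  Node 2: (V_2 - V_1)/24000 + (V_2 - 0)/120 + (V_2 - V_4)/10000 = 0
  Node 4: (V_4 - V_1)/51000 + (V_4 - V_2)/10000 + (V_4 - 0)/15 = 0
Collecting terms (coefficients in siemens):
  0.0001946·V_1 - 0.00004167·V_2 - 0.00001961·V_4 = 0.0016
  0.008475·V_2 - 0.00004167·V_1 - 0.0001·V_4 = 0
  0.06679·V_4 - 0.00001961·V_1 - 0.0001·V_2 = 0
Solving these 3 simultaneous equations (Gaussian elimination) gives:
  V_1 = 8.231 V, V_2 = 0.04049 V, V_4 = 0.002477 V
Power in each resistor, P = (ΔV)²/R:
  P_R1 = (12 - 8.231)²/7500 = 0.001894 W
  P_R2 = (8.231 - 0.04049)²/24000 = 0.002795 W
  P_R3 = (0.04049 - 0)²/120 = 0.00001366 W
  P_R4 = (8.231 - 0.002477)²/51000 = 0.001327 W
  P_R5 = (0.04049 - 0.002477)²/10000 = 0.0000001445 W
  P_R6 = (0 - 0.002477)²/15 = 0.0000004091 W
P_total = P_R1 + P_R2 + P_R3 + P_R4 + P_R5 + P_R6 = 0.006031 W

Final answer: 0.006031 W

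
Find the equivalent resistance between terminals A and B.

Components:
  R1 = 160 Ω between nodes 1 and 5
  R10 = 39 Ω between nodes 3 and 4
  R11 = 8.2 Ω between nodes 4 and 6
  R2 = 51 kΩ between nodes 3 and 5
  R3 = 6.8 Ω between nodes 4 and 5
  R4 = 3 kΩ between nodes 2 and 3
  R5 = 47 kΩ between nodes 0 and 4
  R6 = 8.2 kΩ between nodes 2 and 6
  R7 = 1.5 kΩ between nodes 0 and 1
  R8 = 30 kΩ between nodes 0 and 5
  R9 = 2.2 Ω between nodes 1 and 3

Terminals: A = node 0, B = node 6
The network is not a plain series/parallel combination. Inject a 1 A test current into terminal A (node 0) and return it from terminal B (node 6); then R_eq = V_A / (1 A).
Nodal analysis, taking node 6 as the 0 V reference.
Current source I_test pushes 1 A into node 0 and draws it out of node 6.
KCL at each unknown node (sum of currents leaving = 0; resistances in Ω):
  Node 0: (V_0 - V_4)/47000 + (V_0 - V_1)/1500 + (V_0 - V_5)/30000 - 1 = 0
  Node 1: (V_1 - V_0)/1500 + (V_1 - V_5)/160 + (V_1 - V_3)/2.2 = 0
  Node 2: (V_2 - V_3)/3000 + (V_2 - 0)/8200 = 0
  Node 3: (V_3 - V_1)/2.2 + (V_3 - V_2)/3000 + (V_3 - V_5)/51000 + (V_3 - V_4)/39 = 0
  Node 4: (V_4 - V_0)/47000 + (V_4 - V_3)/39 + (V_4 - V_5)/6.8 + (V_4 - 0)/8.2 = 0
  Node 5: (V_5 - V_0)/30000 + (V_5 - V_1)/160 + (V_5 - V_3)/51000 + (V_5 - V_4)/6.8 = 0
Collecting terms (coefficients in siemens):
  0.0007213·V_0 - 0.0006667·V_1 - 0.00002128·V_4 - 0.00003333·V_5 = 1
  0.4615·V_1 - 0.0006667·V_0 - 0.4545·V_3 - 0.00625·V_5 = 0
  0.0004553·V_2 - 0.0003333·V_3 = 0
  0.4805·V_3 - 0.4545·V_1 - 0.0003333·V_2 - 0.02564·V_4 - 0.00001961·V_5 = 0
  0.2947·V_4 - 0.00002128·V_0 - 0.02564·V_3 - 0.1471·V_5 = 0
  0.1534·V_5 - 0.00003333·V_0 - 0.00625·V_1 - 0.00001961·V_3 - 0.1471·V_4 = 0
Solving these 6 simultaneous equations (Gaussian elimination) gives:
  V_0 = 1423 V, V_1 = 38.61 V, V_2 = 27.07 V, V_3 = 36.97 V
  V_4 = 8.173 V, V_5 = 9.724 V
R_eq = V_0 / 1 A = 1423 Ω = 1.423 kΩ

Final answer: 1.423 kΩ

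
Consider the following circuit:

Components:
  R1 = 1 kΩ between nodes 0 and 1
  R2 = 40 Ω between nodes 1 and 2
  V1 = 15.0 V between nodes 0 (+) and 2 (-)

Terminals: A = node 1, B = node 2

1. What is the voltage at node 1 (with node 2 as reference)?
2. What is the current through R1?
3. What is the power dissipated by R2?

Nodal analysis, taking node 2 as the 0 V reference.
Source V1 fixes V_0 = 15 V.
KCL at each unknown node (sum of currents leaving = 0; resistances in Ω):
  Node 1: (V_1 - 15)/1000 + (V_1 - 0)/40 = 0
Collecting terms: 0.026 × V_1 = 0.015  =>  V_1 = 0.5769 V
Part 1:
  Read off the nodal solution: V_1 = 0.5769 V
Part 2:
  I_R1 = (V_0 - V_1)/R1 = (15 - 0.5769)/1000 = 0.01442 A
  Magnitude: I_R1 = 0.01442 A
Part 3:
  I_R2 = (V_1 - V_2)/R2 = (0.5769 - 0)/40 = 0.01442 A
  P_R2 = I_R2² × R2 = (0.01442)² × 40 = 0.008321 W

Final answers:
1. V_1 = 0.5769 V
2. I_R1 = 0.01442 A
3. P_R2 = 0.008321 W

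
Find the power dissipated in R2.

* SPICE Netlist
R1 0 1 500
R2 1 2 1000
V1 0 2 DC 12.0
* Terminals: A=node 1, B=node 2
Nodal analysis, taking node 2 as the 0 V reference.
Source V1 fixes V_0 = 12 V.
KCL at each unknown node (sum of currents leaving = 0; resistances in Ω):
  Node 1: (V_1 - 12)/500 + (V_1 - 0)/1000 = 0
Collecting terms: 0.003 × V_1 = 0.024  =>  V_1 = 8 V
I_R2 = (V_1 - V_2)/R2 = (8 - 0)/1000 = 0.008 A
P_R2 = I_R2² × R2 = (0.008)² × 1000 = 0.064 W

Final answer: 0.064 W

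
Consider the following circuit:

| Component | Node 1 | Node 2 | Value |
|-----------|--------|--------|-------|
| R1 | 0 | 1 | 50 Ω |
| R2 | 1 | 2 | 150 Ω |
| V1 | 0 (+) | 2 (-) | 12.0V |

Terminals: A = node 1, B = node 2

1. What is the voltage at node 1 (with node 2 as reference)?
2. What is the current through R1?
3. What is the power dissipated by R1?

Nodal analysis, taking node 2 as the 0 V reference.
Source V1 fixes V_0 = 12 V.
KCL at each unknown node (sum of currents leaving = 0; resistances in Ω):
  Node 1: (V_1 - 12)/50 + (V_1 - 0)/150 = 0
Collecting terms: 0.02667 × V_1 = 0.24  =>  V_1 = 9 V
Part 1:
  Read off the nodal solution: V_1 = 9 V
Part 2:
  I_R1 = (V_0 - V_1)/R1 = (12 - 9)/50 = 0.06 A
  Magnitude: I_R1 = 0.06 A
Part 3:
  I_R1 = (V_0 - V_1)/R1 = (12 - 9)/50 = 0.06 A
  P_R1 = I_R1² × R1 = (0.06)² × 50 = 0.18 W

Final answers:
1. V_1 = 9 V
2. I_R1 = 0.06 A
3. P_R1 = 0.18 W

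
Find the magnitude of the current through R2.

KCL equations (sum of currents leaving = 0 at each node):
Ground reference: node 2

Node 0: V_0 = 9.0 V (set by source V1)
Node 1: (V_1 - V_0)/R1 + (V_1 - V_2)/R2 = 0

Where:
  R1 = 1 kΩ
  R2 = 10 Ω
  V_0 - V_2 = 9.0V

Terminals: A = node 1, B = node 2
Nodal analysis, taking node 2 as the 0 V reference.
Source V1 fixes V_0 = 9 V.
KCL at each unknown node (sum of currents leaving = 0; resistances in Ω):
  Node 1: (V_1 - 9)/1000 + (V_1 - 0)/10 = 0
Collecting terms: 0.101 × V_1 = 0.009  =>  V_1 = 0.08911 V
I_R2 = (V_1 - V_2)/R2 = (0.08911 - 0)/10 = 0.008911 A
|I_R2| = 0.008911 A

Final answer: |I_R2| = 0.008911 A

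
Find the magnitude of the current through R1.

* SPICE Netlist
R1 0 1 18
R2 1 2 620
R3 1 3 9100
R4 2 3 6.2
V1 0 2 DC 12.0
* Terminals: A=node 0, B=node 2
Nodal analysis, taking node 2 as the 0 V reference.
Source V1 fixes V_0 = 12 V.
KCL at each unknown node (sum of currents leaving = 0; resistances in Ω):
  Node 1: (V_1 - 12)/18 + (V_1 - 0)/620 + (V_1 - V_3)/9100 = 0
  Node 3: (V_3 - V_1)/9100 + (V_3 - 0)/6.2 = 0
Collecting terms (coefficients in siemens):
  0.05728·V_1 - 0.0001099·V_3 = 0.6667
  0.1614·V_3 - 0.0001099·V_1 = 0
Determinant D = (0.05728)(0.1614) - (-0.0001099)(-0.0001099) = 0.009245
V_1 = [(0.6667)(0.1614) - (-0.0001099)(0)]/D = 11.64 V
V_3 = [(0.05728)(0) - (0.6667)(-0.0001099)]/D = 0.007925 V
I_R1 = (V_0 - V_1)/R1 = (12 - 11.64)/18 = 0.02005 A
|I_R1| = 0.02005 A

Final answer: |I_R1| = 0.02005 A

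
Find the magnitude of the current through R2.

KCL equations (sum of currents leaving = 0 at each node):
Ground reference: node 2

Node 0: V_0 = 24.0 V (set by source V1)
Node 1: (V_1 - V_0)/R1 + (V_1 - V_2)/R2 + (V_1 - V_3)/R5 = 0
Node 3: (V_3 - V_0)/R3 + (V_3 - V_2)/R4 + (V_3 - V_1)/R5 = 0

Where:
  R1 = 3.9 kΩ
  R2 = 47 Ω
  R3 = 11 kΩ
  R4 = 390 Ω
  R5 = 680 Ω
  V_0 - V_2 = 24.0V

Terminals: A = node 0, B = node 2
Nodal analysis, taking node 2 as the 0 V reference.
Source V1 fixes V_0 = 24 V.
KCL at each unknown node (sum of currents leaving = 0; resistances in Ω):
  Node 1: (V_1 - 24)/3900 + (V_1 - 0)/47 + (V_1 - V_3)/680 = 0
  Node 3: (V_3 - 24)/11000 + (V_3 - 0)/390 + (V_3 - V_1)/680 = 0
Collecting terms (coefficients in siemens):
  0.023·V_1 - 0.001471·V_3 = 0.006154
  0.004126·V_3 - 0.001471·V_1 = 0.002182
Determinant D = (0.023)(0.004126) - (-0.001471)(-0.001471) = 0.00009274
V_1 = [(0.006154)(0.004126) - (-0.001471)(0.002182)]/D = 0.3084 V
V_3 = [(0.023)(0.002182) - (0.006154)(-0.001471)]/D = 0.6388 V
I_R2 = (V_1 - V_2)/R2 = (0.3084 - 0)/47 = 0.006561 A
|I_R2| = 0.006561 A

Final answer: |I_R2| = 0.006561 A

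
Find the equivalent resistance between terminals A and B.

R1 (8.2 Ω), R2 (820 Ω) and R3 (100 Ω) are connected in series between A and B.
Reduce the network between node 0 (A) and node 3 (B) by series/parallel combination:
  Rs1 = R1 + R2 (series, joined only at node 1) = 8.2 + 820 = 828.2 Ω
  Rs2 = R3 + Rs1 (series, joined only at node 2) = 100 + 828.2 = 928.2 Ω
R_eq = 928.2 Ω

Final answer: 928.2 Ω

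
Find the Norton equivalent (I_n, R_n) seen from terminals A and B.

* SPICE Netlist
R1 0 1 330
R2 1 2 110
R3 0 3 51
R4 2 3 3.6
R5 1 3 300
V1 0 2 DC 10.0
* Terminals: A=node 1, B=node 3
Find the Thévenin equivalent first; then I_n = V_th/R_th and R_n = R_th.
Step 1 — V_th is the open-circuit voltage V_A - V_B (nothing connected across the terminals).
Nodal analysis, taking node 2 as the 0 V reference.
Source V1 fixes V_0 = 10 V.
KCL at each unknown node (sum of currents leaving = 0; resistances in Ω):
  Node 1: (V_1 - 10)/330 + (V_1 - 0)/110 + (V_1 - V_3)/300 = 0
  Node 3: (V_3 - 10)/51 + (V_3 - 0)/3.6 + (V_3 - V_1)/300 = 0
Collecting terms (coefficients in siemens):
  0.01545·V_1 - 0.003333·V_3 = 0.0303
  0.3007·V_3 - 0.003333·V_1 = 0.1961
Determinant D = (0.01545)(0.3007) - (-0.003333)(-0.003333) = 0.004636
V_1 = [(0.0303)(0.3007) - (-0.003333)(0.1961)]/D = 2.106 V
V_3 = [(0.01545)(0.1961) - (0.0303)(-0.003333)]/D = 0.6754 V
V_th = V_1 - V_3 = 2.106 - 0.6754 = 1.431 V
Step 2 — R_th: zero the source — replace V1 by a short circuit (node 2 merges into node 0) — and find the resistance seen between A (node 1) and B (node 3).
Reduce the network between node 1 (A) and node 3 (B) by series/parallel combination:
  Rp1 = R1 ‖ R2 (parallel, both between nodes 0 and 1) = 1/(1/330 + 1/110) = 82.5 Ω
  Rp2 = R3 ‖ R4 (parallel, both between nodes 0 and 3) = 1/(1/51 + 1/3.6) = 3.363 Ω
  Rs1 = Rp1 + Rp2 (series, joined only at node 0) = 82.5 + 3.363 = 85.86 Ω
  Rp3 = R5 ‖ Rs1 (parallel, both between nodes 1 and 3) = 1/(1/300 + 1/85.86) = 66.76 Ω
R_th = 66.76 Ω
I_n = V_th/R_th = 1.431/66.76 = 0.02144 A, and R_n = R_th = 66.76 Ω

Final answer: I_n = 0.02144 A, R_n = 66.76 Ω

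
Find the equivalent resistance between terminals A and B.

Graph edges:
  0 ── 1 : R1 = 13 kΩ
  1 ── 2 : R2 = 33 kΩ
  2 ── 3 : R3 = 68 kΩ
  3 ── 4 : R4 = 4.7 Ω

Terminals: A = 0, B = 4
Reduce the network between node 0 (A) and node 4 (B) by series/parallel combination:
  Rs1 = R1 + R2 (series, joined only at node 1) = 13000 + 33000 = 46000 Ω
  Rs2 = R3 + Rs1 (series, joined only at node 2) = 68000 + 46000 = 114000 Ω
  Rs3 = R4 + Rs2 (series, joined only at node 3) = 4.7 + 114000 = 114000 Ω
R_eq = 114 kΩ

Final answer: 114 kΩ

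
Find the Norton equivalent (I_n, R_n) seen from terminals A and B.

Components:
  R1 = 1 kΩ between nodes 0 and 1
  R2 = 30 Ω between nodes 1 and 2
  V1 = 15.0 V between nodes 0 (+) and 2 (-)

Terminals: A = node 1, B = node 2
Find the Thévenin equivalent first; then I_n = V_th/R_th and R_n = R_th.
Step 1 — V_th is the open-circuit voltage V_A - V_B (nothing connected across the terminals).
Nodal analysis, taking node 2 as the 0 V reference.
Source V1 fixes V_0 = 15 V.
KCL at each unknown node (sum of currents leaving = 0; resistances in Ω):
  Node 1: (V_1 - 15)/1000 + (V_1 - 0)/30 = 0
Collecting terms: 0.03433 × V_1 = 0.015  =>  V_1 = 0.4369 V
V_th = V_1 - V_2 = 0.4369 - 0 = 0.4369 V
Step 2 — R_th: zero the source — replace V1 by a short circuit (node 2 merges into node 0) — and find the resistance seen between A (node 1) and B (node 0).
Reduce the network between node 1 (A) and node 0 (B) by series/parallel combination:
  Rp1 = R1 ‖ R2 (parallel, both between nodes 0 and 1) = 1/(1/1000 + 1/30) = 29.13 Ω
R_th = 29.13 Ω
I_n = V_th/R_th = 0.4369/29.13 = 0.015 A, and R_n = R_th = 29.13 Ω

Final answer: I_n = 0.015 A, R_n = 29.13 Ω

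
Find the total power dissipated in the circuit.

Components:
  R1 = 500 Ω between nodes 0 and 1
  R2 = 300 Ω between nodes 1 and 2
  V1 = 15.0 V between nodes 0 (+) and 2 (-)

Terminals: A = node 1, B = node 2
Nodal analysis, taking node 2 as the 0 V reference.
Source V1 fixes V_0 = 15 V.
KCL at each unknown node (sum of currents leaving = 0; resistances in Ω):
  Node 1: (V_1 - 15)/500 + (V_1 - 0)/300 = 0
Collecting terms: 0.005333 × V_1 = 0.03  =>  V_1 = 5.625 V
Power in each resistor, P = (ΔV)²/R:
  P_R1 = (15 - 5.625)²/500 = 0.1758 W
  P_R2 = (5.625 - 0)²/300 = 0.1055 W
P_total = P_R1 + P_R2 = 0.2812 W

Final answer: 0.2812 W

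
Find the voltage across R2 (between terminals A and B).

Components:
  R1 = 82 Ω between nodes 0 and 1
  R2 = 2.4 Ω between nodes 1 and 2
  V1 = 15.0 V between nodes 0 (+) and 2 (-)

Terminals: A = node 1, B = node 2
R1 and R2 are in series across V1 (node 0 → node 1 → node 2), and the output A–B is taken across R2, so this is a voltage divider.
Series current: I = V1/(R1 + R2) = 15/(82 + 2.4) = 15/84.4 = 0.1777 A
V_R2 = I × R2 = V1 × R2/(R1 + R2) = 15 × 2.4/84.4 = 0.4265 V

Final answer: 0.4265 V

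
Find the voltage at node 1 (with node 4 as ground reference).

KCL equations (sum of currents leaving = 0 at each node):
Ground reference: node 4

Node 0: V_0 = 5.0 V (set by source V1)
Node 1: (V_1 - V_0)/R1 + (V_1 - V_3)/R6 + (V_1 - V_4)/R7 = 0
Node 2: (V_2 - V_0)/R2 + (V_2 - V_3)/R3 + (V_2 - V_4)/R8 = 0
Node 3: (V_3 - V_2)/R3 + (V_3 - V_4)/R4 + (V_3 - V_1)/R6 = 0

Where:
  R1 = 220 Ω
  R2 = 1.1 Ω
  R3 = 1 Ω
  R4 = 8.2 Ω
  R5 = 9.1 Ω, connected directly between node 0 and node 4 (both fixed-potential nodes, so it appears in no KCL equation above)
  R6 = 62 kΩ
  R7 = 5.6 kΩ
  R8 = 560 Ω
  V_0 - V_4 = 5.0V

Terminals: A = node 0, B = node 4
Nodal analysis, taking node 4 as the 0 V reference.
Source V1 fixes V_0 = 5 V.
KCL at each unknown node (sum of currents leaving = 0; resistances in Ω):
  Node 1: (V_1 - 5)/220 + (V_1 - V_3)/62000 + (V_1 - 0)/5600 = 0
  Node 2: (V_2 - 5)/1.1 + (V_2 - V_3)/1 + (V_2 - 0)/560 = 0
  Node 3: (V_3 - V_2)/1 + (V_3 - 0)/8.2 + (V_3 - V_1)/62000 = 0
Collecting terms (coefficients in siemens):
  0.00474·V_1 - 0.00001613·V_3 = 0.02273
  1.911·V_2 - 1·V_3 = 4.545
  1.122·V_3 - 0.00001613·V_1 - 1·V_2 = 0
Solving these 3 simultaneous equations (Gaussian elimination) gives:
  V_1 = 4.808 V, V_2 = 4.458 V, V_3 = 3.974 V
The requested potential is V_1 = 4.808 V.

Final answer: V_1 = 4.808 V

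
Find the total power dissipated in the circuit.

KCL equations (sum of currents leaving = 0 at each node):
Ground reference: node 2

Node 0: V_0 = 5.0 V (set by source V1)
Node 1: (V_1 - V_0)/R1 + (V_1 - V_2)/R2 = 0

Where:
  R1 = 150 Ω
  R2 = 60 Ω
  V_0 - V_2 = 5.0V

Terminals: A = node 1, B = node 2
Nodal analysis, taking node 2 as the 0 V reference.
Source V1 fixes V_0 = 5 V.
KCL at each unknown node (sum of currents leaving = 0; resistances in Ω):
  Node 1: (V_1 - 5)/150 + (V_1 - 0)/60 = 0
Collecting terms: 0.02333 × V_1 = 0.03333  =>  V_1 = 1.429 V
Power in each resistor, P = (ΔV)²/R:
  P_R1 = (5 - 1.429)²/150 = 0.08503 W
  P_R2 = (1.429 - 0)²/60 = 0.03401 W
P_total = P_R1 + P_R2 = 0.119 W

Final answer: 0.119 W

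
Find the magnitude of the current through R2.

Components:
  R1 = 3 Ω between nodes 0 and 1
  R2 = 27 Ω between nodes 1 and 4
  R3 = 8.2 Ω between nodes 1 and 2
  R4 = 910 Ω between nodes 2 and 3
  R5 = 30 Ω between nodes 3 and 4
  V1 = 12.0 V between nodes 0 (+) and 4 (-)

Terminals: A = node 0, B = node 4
Nodal analysis, taking node 4 as the 0 V reference.
Source V1 fixes V_0 = 12 V.
KCL at each unknown node (sum of currents leaving = 0; resistances in Ω):
  Node 1: (V_1 - 12)/3 + (V_1 - 0)/27 + (V_1 - V_2)/8.2 = 0
  Node 2: (V_2 - V_1)/8.2 + (V_2 - V_3)/910 = 0
  Node 3: (V_3 - V_2)/910 + (V_3 - 0)/30 = 0
Collecting terms (coefficients in siemens):
  0.4923·V_1 - 0.122·V_2 = 4
  0.1231·V_2 - 0.122·V_1 - 0.001099·V_3 = 0
  0.03443·V_3 - 0.001099·V_2 = 0
Solving these 3 simultaneous equations (Gaussian elimination) gives:
  V_1 = 10.77 V, V_2 = 10.68 V, V_3 = 0.3407 V
I_R2 = (V_1 - V_4)/R2 = (10.77 - 0)/27 = 0.3989 A
|I_R2| = 0.3989 A

Final answer: |I_R2| = 0.3989 A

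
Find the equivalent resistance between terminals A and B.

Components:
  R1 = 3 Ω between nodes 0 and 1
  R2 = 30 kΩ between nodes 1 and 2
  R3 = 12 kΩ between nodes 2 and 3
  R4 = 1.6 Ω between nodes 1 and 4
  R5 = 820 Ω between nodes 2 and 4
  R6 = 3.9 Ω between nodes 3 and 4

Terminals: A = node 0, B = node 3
The network is not a plain series/parallel combination. Inject a 1 A test current into terminal A (node 0) and return it from terminal B (node 3); then R_eq = V_A / (1 A).
Nodal analysis, taking node 3 as the 0 V reference.
Current source I_test pushes 1 A into node 0 and draws it out of node 3.
KCL at each unknown node (sum of currents leaving = 0; resistances in Ω):
  Node 0: (V_0 - V_1)/3 - 1 = 0
  Node 1: (V_1 - V_0)/3 + (V_1 - V_2)/30000 + (V_1 - V_4)/1.6 = 0
  Node 2: (V_2 - V_1)/30000 + (V_2 - 0)/12000 + (V_2 - V_4)/820 = 0
  Node 4: (V_4 - V_1)/1.6 + (V_4 - V_2)/820 + (V_4 - 0)/3.9 = 0
Collecting terms (coefficients in siemens):
  0.3333·V_0 - 0.3333·V_1 = 1
  0.9584·V_1 - 0.3333·V_0 - 0.00003333·V_2 - 0.625·V_4 = 0
  0.001336·V_2 - 0.00003333·V_1 - 0.00122·V_4 = 0
  0.8826·V_4 - 0.625·V_1 - 0.00122·V_2 = 0
Solving these 4 simultaneous equations (Gaussian elimination) gives:
  V_0 = 8.499 V, V_1 = 5.499 V, V_2 = 3.696 V, V_4 = 3.899 V
R_eq = V_0 / 1 A = 8.499 Ω

Final answer: 8.499 Ω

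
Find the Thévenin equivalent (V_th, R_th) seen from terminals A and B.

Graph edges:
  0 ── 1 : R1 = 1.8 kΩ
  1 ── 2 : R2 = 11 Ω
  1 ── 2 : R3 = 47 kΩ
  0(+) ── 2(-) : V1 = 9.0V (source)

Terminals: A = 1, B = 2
Step 1 — V_th is the open-circuit voltage V_A - V_B (nothing connected across the terminals).
Nodal analysis, taking node 2 as the 0 V reference.
Source V1 fixes V_0 = 9 V.
KCL at each unknown node (sum of currents leaving = 0; resistances in Ω):
  Node 1: (V_1 - 9)/1800 + (V_1 - 0)/11 + (V_1 - 0)/47000 = 0
Collecting terms: 0.09149 × V_1 = 0.005  =>  V_1 = 0.05465 V
V_th = V_1 - V_2 = 0.05465 - 0 = 0.05465 V
Step 2 — R_th: zero the source — replace V1 by a short circuit (node 2 merges into node 0) — and find the resistance seen between A (node 1) and B (node 0).
Reduce the network between node 1 (A) and node 0 (B) by series/parallel combination:
  Rp1 = R1 ‖ R2 ‖ R3 (parallel, all between nodes 0 and 1) = 1/(1/1800 + 1/11 + 1/47000) = 10.93 Ω
R_th = 10.93 Ω

Final answer: V_th = 0.05465 V, R_th = 10.93 Ω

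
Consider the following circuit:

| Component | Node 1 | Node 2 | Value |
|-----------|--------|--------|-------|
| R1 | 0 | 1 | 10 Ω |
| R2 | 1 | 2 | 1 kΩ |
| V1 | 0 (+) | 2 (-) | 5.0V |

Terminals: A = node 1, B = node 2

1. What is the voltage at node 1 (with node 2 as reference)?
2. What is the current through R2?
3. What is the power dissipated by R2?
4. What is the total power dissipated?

Nodal analysis, taking node 2 as the 0 V reference.
Source V1 fixes V_0 = 5 V.
KCL at each unknown node (sum of currents leaving = 0; resistances in Ω):
  Node 1: (V_1 - 5)/10 + (V_1 - 0)/1000 = 0
Collecting terms: 0.101 × V_1 = 0.5  =>  V_1 = 4.95 V
Part 1:
  Read off the nodal solution: V_1 = 4.95 V
Part 2:
  I_R2 = (V_1 - V_2)/R2 = (4.95 - 0)/1000 = 0.00495 A
  Magnitude: I_R2 = 0.00495 A
Part 3:
  I_R2 = (V_1 - V_2)/R2 = (4.95 - 0)/1000 = 0.00495 A
  P_R2 = I_R2² × R2 = (0.00495)² × 1000 = 0.02451 W
Part 4:
  Power in each resistor, P = (ΔV)²/R:
    P_R1 = (5 - 4.95)²/10 = 0.0002451 W
    P_R2 = (4.95 - 0)²/1000 = 0.02451 W
  P_total = P_R1 + P_R2 = 0.02475 W

Final answers:
1. V_1 = 4.95 V
2. I_R2 = 0.00495 A
3. P_R2 = 0.02451 W
4. P_total = 0.02475 W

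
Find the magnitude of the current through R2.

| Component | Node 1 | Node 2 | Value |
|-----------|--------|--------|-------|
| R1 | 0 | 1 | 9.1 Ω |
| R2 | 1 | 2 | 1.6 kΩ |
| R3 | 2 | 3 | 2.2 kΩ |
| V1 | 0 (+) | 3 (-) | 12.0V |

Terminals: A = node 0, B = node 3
Nodal analysis, taking node 3 as the 0 V reference.
Source V1 fixes V_0 = 12 V.
KCL at each unknown node (sum of currents leaving = 0; resistances in Ω):
  Node 1: (V_1 - 12)/9.1 + (V_1 - V_2)/1600 = 0
  Node 2: (V_2 - V_1)/1600 + (V_2 - 0)/2200 = 0
Collecting terms (coefficients in siemens):
  0.1105·V_1 - 0.000625·V_2 = 1.319
  0.00108·V_2 - 0.000625·V_1 = 0
Determinant D = (0.1105)(0.00108) - (-0.000625)(-0.000625) = 0.0001189
V_1 = [(1.319)(0.00108) - (-0.000625)(0)]/D = 11.97 V
V_2 = [(0.1105)(0) - (1.319)(-0.000625)]/D = 6.931 V
I_R2 = (V_1 - V_2)/R2 = (11.97 - 6.931)/1600 = 0.00315 A
|I_R2| = 0.00315 A

Final answer: |I_R2| = 0.00315 A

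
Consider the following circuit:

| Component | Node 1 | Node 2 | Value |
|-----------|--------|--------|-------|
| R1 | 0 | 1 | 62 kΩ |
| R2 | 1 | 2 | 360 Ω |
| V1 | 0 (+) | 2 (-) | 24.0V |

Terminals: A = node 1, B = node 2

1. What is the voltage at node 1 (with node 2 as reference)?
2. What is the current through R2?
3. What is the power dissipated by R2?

Nodal analysis, taking node 2 as the 0 V reference.
Source V1 fixes V_0 = 24 V.
KCL at each unknown node (sum of currents leaving = 0; resistances in Ω):
  Node 1: (V_1 - 24)/62000 + (V_1 - 0)/360 = 0
Collecting terms: 0.002794 × V_1 = 0.0003871  =>  V_1 = 0.1386 V
Part 1:
  Read off the nodal solution: V_1 = 0.1386 V
Part 2:
  I_R2 = (V_1 - V_2)/R2 = (0.1386 - 0)/360 = 0.0003849 A
  Magnitude: I_R2 = 0.0003849 A
Part 3:
  I_R2 = (V_1 - V_2)/R2 = (0.1386 - 0)/360 = 0.0003849 A
  P_R2 = I_R2² × R2 = (0.0003849)² × 360 = 0.00005332 W

Final answers:
1. V_1 = 0.1386 V
2. I_R2 = 0.0003849 A
3. P_R2 = 5.332e-05 W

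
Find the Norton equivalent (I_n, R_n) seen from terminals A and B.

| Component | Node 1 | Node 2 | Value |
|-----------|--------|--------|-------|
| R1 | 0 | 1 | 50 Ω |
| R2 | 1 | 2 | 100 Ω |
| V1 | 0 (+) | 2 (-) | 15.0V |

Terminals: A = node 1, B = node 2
Find the Thévenin equivalent first; then I_n = V_th/R_th and R_n = R_th.
Step 1 — V_th is the open-circuit voltage V_A - V_B (nothing connected across the terminals).
Nodal analysis, taking node 2 as the 0 V reference.
Source V1 fixes V_0 = 15 V.
KCL at each unknown node (sum of currents leaving = 0; resistances in Ω):
  Node 1: (V_1 - 15)/50 + (V_1 - 0)/100 = 0
Collecting terms: 0.03 × V_1 = 0.3  =>  V_1 = 10 V
V_th = V_1 - V_2 = 10 - 0 = 10 V
Step 2 — R_th: zero the source — replace V1 by a short circuit (node 2 merges into node 0) — and find the resistance seen between A (node 1) and B (node 0).
Reduce the network between node 1 (A) and node 0 (B) by series/parallel combination:
  Rp1 = R1 ‖ R2 (parallel, both between nodes 0 and 1) = 1/(1/50 + 1/100) = 33.33 Ω
R_th = 33.33 Ω
I_n = V_th/R_th = 10/33.33 = 0.3 A, and R_n = R_th = 33.33 Ω

Final answer: I_n = 0.3 A, R_n = 33.33 Ω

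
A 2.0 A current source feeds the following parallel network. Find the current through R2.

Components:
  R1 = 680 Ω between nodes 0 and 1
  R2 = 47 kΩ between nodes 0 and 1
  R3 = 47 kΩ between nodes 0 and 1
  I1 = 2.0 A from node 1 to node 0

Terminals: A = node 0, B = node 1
All resistors sit directly between nodes 0 and 1, so they are in parallel and share one voltage V; the full source current 2 A splits among them.
1/R_par = 1/680 + 1/47000 + 1/47000 = 0.001513 S  =>  R_par = 660.9 Ω
V = I × R_par = 2 × 660.9 = 1322 V
I_R2 = V/R2 = 1322/47000 = 0.02812 A

Final answer: 0.02812 A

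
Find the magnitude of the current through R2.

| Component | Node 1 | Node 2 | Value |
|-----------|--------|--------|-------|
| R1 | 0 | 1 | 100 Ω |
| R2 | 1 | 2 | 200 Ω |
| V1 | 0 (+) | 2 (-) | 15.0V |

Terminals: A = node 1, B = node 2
Nodal analysis, taking node 2 as the 0 V reference.
Source V1 fixes V_0 = 15 V.
KCL at each unknown node (sum of currents leaving = 0; resistances in Ω):
  Node 1: (V_1 - 15)/100 + (V_1 - 0)/200 = 0
Collecting terms: 0.015 × V_1 = 0.15  =>  V_1 = 10 V
I_R2 = (V_1 - V_2)/R2 = (10 - 0)/200 = 0.05 A
|I_R2| = 0.05 A

Final answer: |I_R2| = 0.05 A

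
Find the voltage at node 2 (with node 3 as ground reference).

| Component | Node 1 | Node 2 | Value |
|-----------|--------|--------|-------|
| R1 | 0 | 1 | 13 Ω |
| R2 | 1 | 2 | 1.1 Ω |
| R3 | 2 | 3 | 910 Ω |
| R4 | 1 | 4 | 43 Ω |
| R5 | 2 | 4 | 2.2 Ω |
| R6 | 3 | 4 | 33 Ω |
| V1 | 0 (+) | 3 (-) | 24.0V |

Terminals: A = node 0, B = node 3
Nodal analysis, taking node 3 as the 0 V reference.
Source V1 fixes V_0 = 24 V.
KCL at each unknown node (sum of currents leaving = 0; resistances in Ω):
  Node 1: (V_1 - 24)/13 + (V_1 - V_2)/1.1 + (V_1 - V_4)/43 = 0
  Node 2: (V_2 - V_1)/1.1 + (V_2 - 0)/910 + (V_2 - V_4)/2.2 = 0
  Node 4: (V_4 - V_1)/43 + (V_4 - V_2)/2.2 + (V_4 - 0)/33 = 0
Collecting terms (coefficients in siemens):
  1.009·V_1 - 0.9091·V_2 - 0.02326·V_4 = 1.846
  1.365·V_2 - 0.9091·V_1 - 0.4545·V_4 = 0
  0.5081·V_4 - 0.02326·V_1 - 0.4545·V_2 = 0
Solving these 3 simultaneous equations (Gaussian elimination) gives:
  V_1 = 17.47 V, V_2 = 16.95 V, V_4 = 15.97 V
The requested potential is V_2 = 16.95 V.

Final answer: V_2 = 16.95 V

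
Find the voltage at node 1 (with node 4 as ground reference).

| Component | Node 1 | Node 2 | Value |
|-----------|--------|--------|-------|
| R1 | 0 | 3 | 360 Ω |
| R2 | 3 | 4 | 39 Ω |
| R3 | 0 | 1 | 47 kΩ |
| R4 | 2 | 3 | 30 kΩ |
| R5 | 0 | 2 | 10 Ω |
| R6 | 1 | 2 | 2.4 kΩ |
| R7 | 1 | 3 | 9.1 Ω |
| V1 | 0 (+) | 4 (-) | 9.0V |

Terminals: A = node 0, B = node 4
Nodal analysis, taking node 4 as the 0 V reference.
Source V1 fixes V_0 = 9 V.
KCL at each unknown node (sum of currents leaving = 0; resistances in Ω):
  Node 1: (V_1 - 9)/47000 + (V_1 - V_2)/2400 + (V_1 - V_3)/9.1 = 0
  Node 2: (V_2 - V_3)/30000 + (V_2 - 9)/10 + (V_2 - V_1)/2400 = 0
  Node 3: (V_3 - 9)/360 + (V_3 - 0)/39 + (V_3 - V_2)/30000 + (V_3 - V_1)/9.1 = 0
Collecting terms (coefficients in siemens):
  0.1103·V_1 - 0.0004167·V_2 - 0.1099·V_3 = 0.0001915
  0.1004·V_2 - 0.0004167·V_1 - 0.00003333·V_3 = 0.9
  0.1383·V_3 - 0.1099·V_1 - 0.00003333·V_2 = 0.025
Solving these 3 simultaneous equations (Gaussian elimination) gives:
  V_1 = 1.043 V, V_2 = 8.964 V, V_3 = 1.011 V
The requested potential is V_1 = 1.043 V.

Final answer: V_1 = 1.043 V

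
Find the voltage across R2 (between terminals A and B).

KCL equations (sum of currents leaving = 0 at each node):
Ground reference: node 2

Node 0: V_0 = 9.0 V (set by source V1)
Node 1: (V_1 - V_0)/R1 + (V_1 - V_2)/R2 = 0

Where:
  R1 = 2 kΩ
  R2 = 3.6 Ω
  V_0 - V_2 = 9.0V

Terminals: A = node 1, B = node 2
R1 and R2 are in series across V1 (node 0 → node 1 → node 2), and the output A–B is taken across R2, so this is a voltage divider.
Series current: I = V1/(R1 + R2) = 9/(2000 + 3.6) = 9/2004 = 0.004492 A
V_R2 = I × R2 = V1 × R2/(R1 + R2) = 9 × 3.6/2004 = 0.01617 V

Final answer: 0.01617 V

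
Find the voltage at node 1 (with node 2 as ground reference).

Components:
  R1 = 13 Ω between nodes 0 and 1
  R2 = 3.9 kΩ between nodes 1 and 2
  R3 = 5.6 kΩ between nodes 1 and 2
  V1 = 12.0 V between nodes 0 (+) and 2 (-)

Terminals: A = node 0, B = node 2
Nodal analysis, taking node 2 as the 0 V reference.
Source V1 fixes V_0 = 12 V.
KCL at each unknown node (sum of currents leaving = 0; resistances in Ω):
  Node 1: (V_1 - 12)/13 + (V_1 - 0)/3900 + (V_1 - 0)/5600 = 0
Collecting terms: 0.07736 × V_1 = 0.9231  =>  V_1 = 11.93 V
The requested potential is V_1 = 11.93 V.

Final answer: V_1 = 11.93 V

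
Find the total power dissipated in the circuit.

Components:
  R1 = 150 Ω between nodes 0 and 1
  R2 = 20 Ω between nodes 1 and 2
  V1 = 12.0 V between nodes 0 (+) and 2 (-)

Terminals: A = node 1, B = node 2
Nodal analysis, taking node 2 as the 0 V reference.
Source V1 fixes V_0 = 12 V.
KCL at each unknown node (sum of currents leaving = 0; resistances in Ω):
  Node 1: (V_1 - 12)/150 + (V_1 - 0)/20 = 0
Collecting terms: 0.05667 × V_1 = 0.08  =>  V_1 = 1.412 V
Power in each resistor, P = (ΔV)²/R:
  P_R1 = (12 - 1.412)²/150 = 0.7474 W
  P_R2 = (1.412 - 0)²/20 = 0.09965 W
P_total = P_R1 + P_R2 = 0.8471 W

Final answer: 0.8471 W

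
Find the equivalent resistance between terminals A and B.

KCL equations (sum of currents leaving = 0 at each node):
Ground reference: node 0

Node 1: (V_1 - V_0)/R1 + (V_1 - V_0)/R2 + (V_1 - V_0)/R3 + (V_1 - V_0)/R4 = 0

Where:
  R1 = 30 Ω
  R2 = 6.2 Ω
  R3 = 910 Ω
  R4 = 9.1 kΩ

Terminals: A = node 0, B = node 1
Reduce the network between node 0 (A) and node 1 (B) by series/parallel combination:
  Rp1 = R1 ‖ R2 ‖ R3 ‖ R4 (parallel, all between nodes 0 and 1) = 1/(1/30 + 1/6.2 + 1/910 + 1/9100) = 5.106 Ω
R_eq = 5.106 Ω

Final answer: 5.106 Ω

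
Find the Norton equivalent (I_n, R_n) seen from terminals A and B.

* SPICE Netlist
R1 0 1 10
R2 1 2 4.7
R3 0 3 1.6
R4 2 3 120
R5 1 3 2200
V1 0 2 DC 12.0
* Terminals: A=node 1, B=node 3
Find the Thévenin equivalent first; then I_n = V_th/R_th and R_n = R_th.
Step 1 — V_th is the open-circuit voltage V_A - V_B (nothing connected across the terminals).
Nodal analysis, taking node 2 as the 0 V reference.
Source V1 fixes V_0 = 12 V.
KCL at each unknown node (sum of currents leaving = 0; resistances in Ω):
  Node 1: (V_1 - 12)/10 + (V_1 - 0)/4.7 + (V_1 - V_3)/2200 = 0
  Node 3: (V_3 - 12)/1.6 + (V_3 - 0)/120 + (V_3 - V_1)/2200 = 0
Collecting terms (coefficients in siemens):
  0.3132·V_1 - 0.0004545·V_3 = 1.2
  0.6338·V_3 - 0.0004545·V_1 = 7.5
Determinant D = (0.3132)(0.6338) - (-0.0004545)(-0.0004545) = 0.1985
V_1 = [(1.2)(0.6338) - (-0.0004545)(7.5)]/D = 3.848 V
V_3 = [(0.3132)(7.5) - (1.2)(-0.0004545)]/D = 11.84 V
V_th = V_1 - V_3 = 3.848 - 11.84 = -7.988 V
Step 2 — R_th: zero the source — replace V1 by a short circuit (node 2 merges into node 0) — and find the resistance seen between A (node 1) and B (node 3).
Reduce the network between node 1 (A) and node 3 (B) by series/parallel combination:
  Rp1 = R1 ‖ R2 (parallel, both between nodes 0 and 1) = 1/(1/10 + 1/4.7) = 3.197 Ω
  Rp2 = R3 ‖ R4 (parallel, both between nodes 0 and 3) = 1/(1/1.6 + 1/120) = 1.579 Ω
  Rs1 = Rp1 + Rp2 (series, joined only at node 0) = 3.197 + 1.579 = 4.776 Ω
  Rp3 = R5 ‖ Rs1 (parallel, both between nodes 1 and 3) = 1/(1/2200 + 1/4.776) = 4.766 Ω
R_th = 4.766 Ω
I_n = V_th/R_th = -7.988/4.766 = -1.676 A, and R_n = R_th = 4.766 Ω

Final answer: I_n = -1.676 A, R_n = 4.766 Ω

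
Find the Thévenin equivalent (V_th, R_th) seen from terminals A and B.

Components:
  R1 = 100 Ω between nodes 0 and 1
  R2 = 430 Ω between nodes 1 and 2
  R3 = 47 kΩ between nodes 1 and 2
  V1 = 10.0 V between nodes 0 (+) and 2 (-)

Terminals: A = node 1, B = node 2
Step 1 — V_th is the open-circuit voltage V_A - V_B (nothing connected across the terminals).
Nodal analysis, taking node 2 as the 0 V reference.
Source V1 fixes V_0 = 10 V.
KCL at each unknown node (sum of currents leaving = 0; resistances in Ω):
  Node 1: (V_1 - 10)/100 + (V_1 - 0)/430 + (V_1 - 0)/47000 = 0
Collecting terms: 0.01235 × V_1 = 0.1  =>  V_1 = 8.099 V
V_th = V_1 - V_2 = 8.099 - 0 = 8.099 V
Step 2 — R_th: zero the source — replace V1 by a short circuit (node 2 merges into node 0) — and find the resistance seen between A (node 1) and B (node 0).
Reduce the network between node 1 (A) and node 0 (B) by series/parallel combination:
  Rp1 = R1 ‖ R2 ‖ R3 (parallel, all between nodes 0 and 1) = 1/(1/100 + 1/430 + 1/47000) = 80.99 Ω
R_th = 80.99 Ω

Final answer: V_th = 8.099 V, R_th = 80.99 Ω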